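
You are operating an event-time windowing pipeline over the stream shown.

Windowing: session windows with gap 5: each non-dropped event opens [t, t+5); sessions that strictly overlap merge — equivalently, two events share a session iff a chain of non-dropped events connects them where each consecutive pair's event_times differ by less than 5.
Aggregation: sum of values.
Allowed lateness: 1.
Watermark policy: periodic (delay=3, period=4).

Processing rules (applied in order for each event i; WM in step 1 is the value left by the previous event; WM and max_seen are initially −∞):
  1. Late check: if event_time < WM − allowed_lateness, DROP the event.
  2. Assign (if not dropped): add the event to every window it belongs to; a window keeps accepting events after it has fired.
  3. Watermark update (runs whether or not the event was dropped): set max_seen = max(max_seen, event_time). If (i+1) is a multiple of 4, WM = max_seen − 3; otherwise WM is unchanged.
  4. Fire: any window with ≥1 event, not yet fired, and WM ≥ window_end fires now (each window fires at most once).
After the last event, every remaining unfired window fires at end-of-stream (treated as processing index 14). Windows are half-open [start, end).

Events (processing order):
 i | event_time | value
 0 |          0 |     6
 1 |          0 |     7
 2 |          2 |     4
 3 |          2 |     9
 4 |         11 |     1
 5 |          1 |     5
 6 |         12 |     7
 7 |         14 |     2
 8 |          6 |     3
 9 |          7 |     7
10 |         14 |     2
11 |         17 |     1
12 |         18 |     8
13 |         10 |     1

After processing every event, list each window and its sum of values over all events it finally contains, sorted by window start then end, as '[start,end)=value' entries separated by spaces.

i=0 t=0 v=6: → [0,5); WM=−∞
i=1 t=0 v=7: → [0,5); WM=−∞
i=2 t=2 v=4: → [0,7); WM=−∞
i=3 t=2 v=9: → [0,7); WM=-1
i=4 t=11 v=1: → [11,16); WM=-1
i=5 t=1 v=5: → [0,7); WM=-1
i=6 t=12 v=7: → [11,17); WM=-1
i=7 t=14 v=2: → [11,19); WM=11
i=8 t=6 v=3: DROP (t<11-1); WM=11
i=9 t=7 v=7: DROP (t<11-1); WM=11
i=10 t=14 v=2: → [11,19); WM=11
i=11 t=17 v=1: → [11,22); WM=14
i=12 t=18 v=8: → [11,23); WM=14
i=13 t=10 v=1: DROP (t<14-1); WM=14

[0,7)=31 [11,23)=21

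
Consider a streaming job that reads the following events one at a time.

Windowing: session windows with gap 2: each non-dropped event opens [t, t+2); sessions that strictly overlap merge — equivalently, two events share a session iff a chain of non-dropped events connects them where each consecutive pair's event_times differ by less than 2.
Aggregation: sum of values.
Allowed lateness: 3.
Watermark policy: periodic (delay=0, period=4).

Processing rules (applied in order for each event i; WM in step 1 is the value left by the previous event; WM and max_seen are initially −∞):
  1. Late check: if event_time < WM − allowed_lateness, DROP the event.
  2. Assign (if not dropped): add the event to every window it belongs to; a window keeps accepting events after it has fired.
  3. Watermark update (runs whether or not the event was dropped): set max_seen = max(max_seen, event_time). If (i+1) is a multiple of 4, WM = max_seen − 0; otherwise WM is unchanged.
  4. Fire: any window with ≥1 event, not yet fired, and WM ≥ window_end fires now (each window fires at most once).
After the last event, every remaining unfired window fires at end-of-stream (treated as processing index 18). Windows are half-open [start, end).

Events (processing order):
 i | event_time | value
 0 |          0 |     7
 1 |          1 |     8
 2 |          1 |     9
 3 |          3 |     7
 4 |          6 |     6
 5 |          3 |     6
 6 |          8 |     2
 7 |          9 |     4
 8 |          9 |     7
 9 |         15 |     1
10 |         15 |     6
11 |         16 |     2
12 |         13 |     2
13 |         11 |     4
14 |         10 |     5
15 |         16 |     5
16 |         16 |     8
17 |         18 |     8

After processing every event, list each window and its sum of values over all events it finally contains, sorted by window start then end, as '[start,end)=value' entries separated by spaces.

i=0 t=0 v=7: → [0,2); WM=−∞
i=1 t=1 v=8: → [0,3); WM=−∞
i=2 t=1 v=9: → [0,3); WM=−∞
i=3 t=3 v=7: → [3,5); WM=3
i=4 t=6 v=6: → [6,8); WM=3
i=5 t=3 v=6: → [3,5); WM=3
i=6 t=8 v=2: → [8,10); WM=3
i=7 t=9 v=4: → [8,11); WM=9
i=8 t=9 v=7: → [8,11); WM=9
i=9 t=15 v=1: → [15,17); WM=9
i=10 t=15 v=6: → [15,17); WM=9
i=11 t=16 v=2: → [15,18); WM=16
i=12 t=13 v=2: → [13,15); WM=16
i=13 t=11 v=4: DROP (t<16-3); WM=16
i=14 t=10 v=5: DROP (t<16-3); WM=16
i=15 t=16 v=5: → [15,18); WM=16
i=16 t=16 v=8: → [15,18); WM=16
i=17 t=18 v=8: → [18,20); WM=16

[0,3)=24 [3,5)=13 [6,8)=6 [8,11)=13 [13,15)=2 [15,18)=22 [18,20)=8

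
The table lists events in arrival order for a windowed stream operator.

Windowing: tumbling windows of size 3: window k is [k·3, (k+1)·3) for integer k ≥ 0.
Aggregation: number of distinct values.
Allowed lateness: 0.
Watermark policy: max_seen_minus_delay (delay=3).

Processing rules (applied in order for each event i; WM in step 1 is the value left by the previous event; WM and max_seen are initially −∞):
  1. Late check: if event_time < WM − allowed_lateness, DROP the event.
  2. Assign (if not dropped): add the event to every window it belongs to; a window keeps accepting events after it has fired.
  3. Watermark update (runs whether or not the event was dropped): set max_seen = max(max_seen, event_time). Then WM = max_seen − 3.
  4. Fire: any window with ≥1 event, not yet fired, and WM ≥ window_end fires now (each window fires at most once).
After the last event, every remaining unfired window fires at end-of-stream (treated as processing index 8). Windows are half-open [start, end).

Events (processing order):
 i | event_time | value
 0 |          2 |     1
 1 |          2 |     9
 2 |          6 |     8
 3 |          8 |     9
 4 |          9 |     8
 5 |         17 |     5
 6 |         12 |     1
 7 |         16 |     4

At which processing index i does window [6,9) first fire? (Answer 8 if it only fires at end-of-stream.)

i=0 t=2 v=1: → [0,3); WM=-1
i=1 t=2 v=9: → [0,3); WM=-1
i=2 t=6 v=8: → [6,9); WM=3; [0,3) fires=2
i=3 t=8 v=9: → [6,9); WM=5
i=4 t=9 v=8: → [9,12); WM=6
i=5 t=17 v=5: → [15,18); WM=14; [6,9) fires=2 [9,12) fires=1
i=6 t=12 v=1: DROP (t<14-0); WM=14
i=7 t=16 v=4: → [15,18); WM=14

5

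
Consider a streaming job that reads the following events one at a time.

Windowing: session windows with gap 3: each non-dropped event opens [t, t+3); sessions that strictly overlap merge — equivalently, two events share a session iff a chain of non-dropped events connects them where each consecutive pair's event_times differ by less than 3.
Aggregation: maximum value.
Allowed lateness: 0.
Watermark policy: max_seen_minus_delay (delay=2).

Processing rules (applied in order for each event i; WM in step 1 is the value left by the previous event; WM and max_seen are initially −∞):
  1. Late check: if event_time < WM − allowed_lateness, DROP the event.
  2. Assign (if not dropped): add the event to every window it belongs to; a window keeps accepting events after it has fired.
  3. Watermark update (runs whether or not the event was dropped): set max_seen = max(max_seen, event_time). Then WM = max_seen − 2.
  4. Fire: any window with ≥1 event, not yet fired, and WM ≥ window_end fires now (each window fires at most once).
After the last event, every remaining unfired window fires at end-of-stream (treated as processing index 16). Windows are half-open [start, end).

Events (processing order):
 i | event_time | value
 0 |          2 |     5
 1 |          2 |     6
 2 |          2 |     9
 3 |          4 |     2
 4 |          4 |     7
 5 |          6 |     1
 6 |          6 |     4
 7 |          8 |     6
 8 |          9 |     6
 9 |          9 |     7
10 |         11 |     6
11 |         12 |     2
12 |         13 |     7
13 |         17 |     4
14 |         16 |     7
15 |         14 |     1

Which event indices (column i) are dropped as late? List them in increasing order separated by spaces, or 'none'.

i=0 t=2 v=5: → [2,5); WM=0
i=1 t=2 v=6: → [2,5); WM=0
i=2 t=2 v=9: → [2,5); WM=0
i=3 t=4 v=2: → [2,7); WM=2
i=4 t=4 v=7: → [2,7); WM=2
i=5 t=6 v=1: → [2,9); WM=4
i=6 t=6 v=4: → [2,9); WM=4
i=7 t=8 v=6: → [2,11); WM=6
i=8 t=9 v=6: → [2,12); WM=7
i=9 t=9 v=7: → [2,12); WM=7
i=10 t=11 v=6: → [2,14); WM=9
i=11 t=12 v=2: → [2,15); WM=10
i=12 t=13 v=7: → [2,16); WM=11
i=13 t=17 v=4: → [17,20); WM=15
i=14 t=16 v=7: → [16,20); WM=15
i=15 t=14 v=1: DROP (t<15-0); WM=15

15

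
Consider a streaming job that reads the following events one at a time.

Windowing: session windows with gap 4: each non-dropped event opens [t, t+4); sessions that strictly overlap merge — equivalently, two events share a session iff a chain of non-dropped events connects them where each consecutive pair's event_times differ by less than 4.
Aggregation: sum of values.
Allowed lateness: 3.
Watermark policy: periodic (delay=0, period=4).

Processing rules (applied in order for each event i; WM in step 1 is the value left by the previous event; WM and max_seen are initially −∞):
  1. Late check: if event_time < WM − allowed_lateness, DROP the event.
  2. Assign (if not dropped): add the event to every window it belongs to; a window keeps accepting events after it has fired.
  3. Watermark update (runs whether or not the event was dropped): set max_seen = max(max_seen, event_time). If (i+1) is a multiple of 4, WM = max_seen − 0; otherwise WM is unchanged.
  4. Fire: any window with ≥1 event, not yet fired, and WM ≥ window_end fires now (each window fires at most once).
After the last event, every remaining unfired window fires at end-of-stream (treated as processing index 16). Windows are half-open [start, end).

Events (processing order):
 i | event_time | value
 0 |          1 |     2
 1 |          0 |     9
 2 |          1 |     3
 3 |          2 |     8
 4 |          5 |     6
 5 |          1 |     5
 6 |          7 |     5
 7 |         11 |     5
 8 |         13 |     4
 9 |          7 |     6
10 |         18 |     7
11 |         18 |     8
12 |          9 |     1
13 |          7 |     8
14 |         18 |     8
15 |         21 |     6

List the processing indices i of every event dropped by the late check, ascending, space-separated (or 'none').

9 12 13

i=0 t=1 v=2: → [1,5); WM=−∞
i=1 t=0 v=9: → [0,5); WM=−∞
i=2 t=1 v=3: → [0,5); WM=−∞
i=3 t=2 v=8: → [0,6); WM=2
i=4 t=5 v=6: → [0,9); WM=2
i=5 t=1 v=5: → [0,9); WM=2
i=6 t=7 v=5: → [0,11); WM=2
i=7 t=11 v=5: → [11,15); WM=11
i=8 t=13 v=4: → [11,17); WM=11
i=9 t=7 v=6: DROP (t<11-3); WM=11
i=10 t=18 v=7: → [18,22); WM=11
i=11 t=18 v=8: → [18,22); WM=18
i=12 t=9 v=1: DROP (t<18-3); WM=18
i=13 t=7 v=8: DROP (t<18-3); WM=18
i=14 t=18 v=8: → [18,22); WM=18
i=15 t=21 v=6: → [18,25); WM=21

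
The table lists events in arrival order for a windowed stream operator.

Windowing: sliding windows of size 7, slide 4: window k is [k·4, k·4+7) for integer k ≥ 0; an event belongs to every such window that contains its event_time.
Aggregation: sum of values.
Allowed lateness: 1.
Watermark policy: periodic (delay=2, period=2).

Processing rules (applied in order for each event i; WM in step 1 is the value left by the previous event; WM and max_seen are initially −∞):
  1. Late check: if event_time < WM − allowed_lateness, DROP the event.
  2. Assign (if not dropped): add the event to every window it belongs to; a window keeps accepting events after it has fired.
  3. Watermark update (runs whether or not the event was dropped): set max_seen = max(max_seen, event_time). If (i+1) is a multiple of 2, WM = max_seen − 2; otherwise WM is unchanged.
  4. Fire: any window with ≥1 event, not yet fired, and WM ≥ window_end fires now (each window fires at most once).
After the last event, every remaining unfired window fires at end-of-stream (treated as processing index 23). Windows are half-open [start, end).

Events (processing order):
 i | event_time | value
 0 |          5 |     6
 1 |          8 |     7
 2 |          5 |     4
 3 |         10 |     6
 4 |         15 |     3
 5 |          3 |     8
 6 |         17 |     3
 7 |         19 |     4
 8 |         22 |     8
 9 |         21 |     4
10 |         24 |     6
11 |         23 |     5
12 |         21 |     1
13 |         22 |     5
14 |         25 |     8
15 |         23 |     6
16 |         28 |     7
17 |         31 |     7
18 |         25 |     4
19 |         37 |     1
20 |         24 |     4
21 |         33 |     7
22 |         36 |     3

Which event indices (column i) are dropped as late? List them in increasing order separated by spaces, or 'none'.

i=0 t=5 v=6: → [4,11),[0,7); WM=−∞
i=1 t=8 v=7: → [8,15),[4,11); WM=6
i=2 t=5 v=4: → [4,11),[0,7); WM=6
i=3 t=10 v=6: → [8,15),[4,11); WM=8; [0,7) fires=10
i=4 t=15 v=3: → [12,19); WM=8
i=5 t=3 v=8: DROP (t<8-1); WM=13; [4,11) fires=23
i=6 t=17 v=3: → [16,23),[12,19); WM=13
i=7 t=19 v=4: → [16,23); WM=17; [8,15) fires=13
i=8 t=22 v=8: → [20,27),[16,23); WM=17
i=9 t=21 v=4: → [20,27),[16,23); WM=20; [12,19) fires=6
i=10 t=24 v=6: → [24,31),[20,27); WM=20
i=11 t=23 v=5: → [20,27); WM=22
i=12 t=21 v=1: → [20,27),[16,23); WM=22
i=13 t=22 v=5: → [20,27),[16,23); WM=22
i=14 t=25 v=8: → [24,31),[20,27); WM=22
i=15 t=23 v=6: → [20,27); WM=23; [16,23) fires=25
i=16 t=28 v=7: → [28,35),[24,31); WM=23
i=17 t=31 v=7: → [28,35); WM=29; [20,27) fires=43
i=18 t=25 v=4: DROP (t<29-1); WM=29
i=19 t=37 v=1: → [36,43),[32,39); WM=35; [24,31) fires=21 [28,35) fires=14
i=20 t=24 v=4: DROP (t<35-1); WM=35
i=21 t=33 v=7: DROP (t<35-1); WM=35
i=22 t=36 v=3: → [36,43),[32,39); WM=35

5 18 20 21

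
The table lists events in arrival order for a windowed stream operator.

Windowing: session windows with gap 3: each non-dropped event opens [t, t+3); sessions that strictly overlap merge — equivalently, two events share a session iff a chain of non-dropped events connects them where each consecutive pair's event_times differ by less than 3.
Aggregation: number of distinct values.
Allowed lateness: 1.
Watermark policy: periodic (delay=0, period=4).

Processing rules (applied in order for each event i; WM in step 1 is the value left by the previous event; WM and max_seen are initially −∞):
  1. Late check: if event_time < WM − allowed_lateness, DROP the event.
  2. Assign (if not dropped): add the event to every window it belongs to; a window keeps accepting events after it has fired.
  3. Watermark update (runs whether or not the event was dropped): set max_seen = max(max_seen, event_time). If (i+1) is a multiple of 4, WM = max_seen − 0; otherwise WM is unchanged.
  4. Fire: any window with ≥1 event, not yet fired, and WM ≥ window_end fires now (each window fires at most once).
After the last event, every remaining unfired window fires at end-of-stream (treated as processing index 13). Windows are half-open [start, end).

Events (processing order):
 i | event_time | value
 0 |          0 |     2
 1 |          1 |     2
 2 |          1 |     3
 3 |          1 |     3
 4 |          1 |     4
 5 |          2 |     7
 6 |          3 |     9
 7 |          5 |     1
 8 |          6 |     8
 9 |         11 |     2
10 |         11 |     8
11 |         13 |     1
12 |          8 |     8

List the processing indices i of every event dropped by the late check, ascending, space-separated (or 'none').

12

i=0 t=0 v=2: → [0,3); WM=−∞
i=1 t=1 v=2: → [0,4); WM=−∞
i=2 t=1 v=3: → [0,4); WM=−∞
i=3 t=1 v=3: → [0,4); WM=1
i=4 t=1 v=4: → [0,4); WM=1
i=5 t=2 v=7: → [0,5); WM=1
i=6 t=3 v=9: → [0,6); WM=1
i=7 t=5 v=1: → [0,8); WM=5
i=8 t=6 v=8: → [0,9); WM=5
i=9 t=11 v=2: → [11,14); WM=5
i=10 t=11 v=8: → [11,14); WM=5
i=11 t=13 v=1: → [11,16); WM=13
i=12 t=8 v=8: DROP (t<13-1); WM=13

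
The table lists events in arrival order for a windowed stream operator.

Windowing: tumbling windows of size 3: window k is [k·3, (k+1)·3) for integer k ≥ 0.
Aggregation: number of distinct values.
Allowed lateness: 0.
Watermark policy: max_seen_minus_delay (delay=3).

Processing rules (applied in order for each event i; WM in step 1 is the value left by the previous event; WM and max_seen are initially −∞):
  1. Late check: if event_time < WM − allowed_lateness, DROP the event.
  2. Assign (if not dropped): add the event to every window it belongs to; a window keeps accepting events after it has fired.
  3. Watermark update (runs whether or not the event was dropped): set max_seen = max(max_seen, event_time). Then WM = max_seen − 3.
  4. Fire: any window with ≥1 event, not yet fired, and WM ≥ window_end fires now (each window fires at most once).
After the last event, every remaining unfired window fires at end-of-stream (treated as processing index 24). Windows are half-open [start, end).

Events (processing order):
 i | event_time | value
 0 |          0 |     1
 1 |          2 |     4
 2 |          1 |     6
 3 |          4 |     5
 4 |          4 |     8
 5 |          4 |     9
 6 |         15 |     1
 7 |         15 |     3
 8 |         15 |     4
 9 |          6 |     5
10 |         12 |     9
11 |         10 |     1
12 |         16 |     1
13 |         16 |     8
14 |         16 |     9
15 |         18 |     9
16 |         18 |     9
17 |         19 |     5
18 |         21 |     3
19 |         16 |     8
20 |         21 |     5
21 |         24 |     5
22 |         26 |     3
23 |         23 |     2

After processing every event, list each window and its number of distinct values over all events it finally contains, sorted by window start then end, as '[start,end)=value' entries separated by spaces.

[0,3)=3 [3,6)=3 [12,15)=1 [15,18)=5 [18,21)=2 [21,24)=3 [24,27)=2

i=0 t=0 v=1: → [0,3); WM=-3
i=1 t=2 v=4: → [0,3); WM=-1
i=2 t=1 v=6: → [0,3); WM=-1
i=3 t=4 v=5: → [3,6); WM=1
i=4 t=4 v=8: → [3,6); WM=1
i=5 t=4 v=9: → [3,6); WM=1
i=6 t=15 v=1: → [15,18); WM=12; [0,3) fires=3 [3,6) fires=3
i=7 t=15 v=3: → [15,18); WM=12
i=8 t=15 v=4: → [15,18); WM=12
i=9 t=6 v=5: DROP (t<12-0); WM=12
i=10 t=12 v=9: → [12,15); WM=12
i=11 t=10 v=1: DROP (t<12-0); WM=12
i=12 t=16 v=1: → [15,18); WM=13
i=13 t=16 v=8: → [15,18); WM=13
i=14 t=16 v=9: → [15,18); WM=13
i=15 t=18 v=9: → [18,21); WM=15; [12,15) fires=1
i=16 t=18 v=9: → [18,21); WM=15
i=17 t=19 v=5: → [18,21); WM=16
i=18 t=21 v=3: → [21,24); WM=18; [15,18) fires=5
i=19 t=16 v=8: DROP (t<18-0); WM=18
i=20 t=21 v=5: → [21,24); WM=18
i=21 t=24 v=5: → [24,27); WM=21; [18,21) fires=2
i=22 t=26 v=3: → [24,27); WM=23
i=23 t=23 v=2: → [21,24); WM=23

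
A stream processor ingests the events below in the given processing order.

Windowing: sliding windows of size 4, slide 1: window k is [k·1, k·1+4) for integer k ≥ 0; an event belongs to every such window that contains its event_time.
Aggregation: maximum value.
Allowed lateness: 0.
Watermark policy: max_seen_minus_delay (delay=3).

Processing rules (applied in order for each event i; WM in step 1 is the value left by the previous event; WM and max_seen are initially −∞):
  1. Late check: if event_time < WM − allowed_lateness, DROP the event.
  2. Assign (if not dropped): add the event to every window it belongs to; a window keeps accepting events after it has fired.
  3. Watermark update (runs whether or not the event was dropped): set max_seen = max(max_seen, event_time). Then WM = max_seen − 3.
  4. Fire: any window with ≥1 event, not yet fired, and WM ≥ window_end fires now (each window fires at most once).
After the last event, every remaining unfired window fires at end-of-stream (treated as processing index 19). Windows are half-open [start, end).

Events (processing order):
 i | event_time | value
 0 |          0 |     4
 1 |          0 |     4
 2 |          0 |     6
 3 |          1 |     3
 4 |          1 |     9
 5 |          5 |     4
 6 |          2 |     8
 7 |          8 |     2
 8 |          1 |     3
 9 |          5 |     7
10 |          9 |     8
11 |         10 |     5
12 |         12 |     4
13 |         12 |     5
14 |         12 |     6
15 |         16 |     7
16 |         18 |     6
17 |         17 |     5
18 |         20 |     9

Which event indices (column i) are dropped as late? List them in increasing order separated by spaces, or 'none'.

8

i=0 t=0 v=4: → [0,4); WM=-3
i=1 t=0 v=4: → [0,4); WM=-3
i=2 t=0 v=6: → [0,4); WM=-3
i=3 t=1 v=3: → [1,5),[0,4); WM=-2
i=4 t=1 v=9: → [1,5),[0,4); WM=-2
i=5 t=5 v=4: → [5,9),[4,8),[3,7),[2,6); WM=2
i=6 t=2 v=8: → [2,6),[1,5),[0,4); WM=2
i=7 t=8 v=2: → [8,12),[7,11),[6,10),[5,9); WM=5; [0,4) fires=9 [1,5) fires=9
i=8 t=1 v=3: DROP (t<5-0); WM=5
i=9 t=5 v=7: → [5,9),[4,8),[3,7),[2,6); WM=5
i=10 t=9 v=8: → [9,13),[8,12),[7,11),[6,10); WM=6; [2,6) fires=8
i=11 t=10 v=5: → [10,14),[9,13),[8,12),[7,11); WM=7; [3,7) fires=7
i=12 t=12 v=4: → [12,16),[11,15),[10,14),[9,13); WM=9; [4,8) fires=7 [5,9) fires=7
i=13 t=12 v=5: → [12,16),[11,15),[10,14),[9,13); WM=9
i=14 t=12 v=6: → [12,16),[11,15),[10,14),[9,13); WM=9
i=15 t=16 v=7: → [16,20),[15,19),[14,18),[13,17); WM=13; [6,10) fires=8 [7,11) fires=8 [8,12) fires=8 [9,13) fires=8
i=16 t=18 v=6: → [18,22),[17,21),[16,20),[15,19); WM=15; [10,14) fires=6 [11,15) fires=6
i=17 t=17 v=5: → [17,21),[16,20),[15,19),[14,18); WM=15
i=18 t=20 v=9: → [20,24),[19,23),[18,22),[17,21); WM=17; [12,16) fires=6 [13,17) fires=7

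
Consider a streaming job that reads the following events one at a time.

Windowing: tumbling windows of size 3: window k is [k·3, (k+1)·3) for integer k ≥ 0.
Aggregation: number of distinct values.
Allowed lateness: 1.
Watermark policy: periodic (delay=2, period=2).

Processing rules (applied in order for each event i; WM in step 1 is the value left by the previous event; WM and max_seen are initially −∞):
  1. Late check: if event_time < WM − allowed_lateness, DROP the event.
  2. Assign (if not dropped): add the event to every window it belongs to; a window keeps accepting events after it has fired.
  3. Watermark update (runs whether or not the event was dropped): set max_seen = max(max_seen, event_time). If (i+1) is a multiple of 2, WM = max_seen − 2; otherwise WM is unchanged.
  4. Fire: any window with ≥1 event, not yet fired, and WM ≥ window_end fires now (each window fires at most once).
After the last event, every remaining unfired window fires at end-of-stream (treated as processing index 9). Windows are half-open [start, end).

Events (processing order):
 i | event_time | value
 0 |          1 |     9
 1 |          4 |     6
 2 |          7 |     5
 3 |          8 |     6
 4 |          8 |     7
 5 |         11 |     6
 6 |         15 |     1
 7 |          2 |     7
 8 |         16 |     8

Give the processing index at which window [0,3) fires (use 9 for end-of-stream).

i=0 t=1 v=9: → [0,3); WM=−∞
i=1 t=4 v=6: → [3,6); WM=2
i=2 t=7 v=5: → [6,9); WM=2
i=3 t=8 v=6: → [6,9); WM=6; [0,3) fires=1 [3,6) fires=1
i=4 t=8 v=7: → [6,9); WM=6
i=5 t=11 v=6: → [9,12); WM=9; [6,9) fires=3
i=6 t=15 v=1: → [15,18); WM=9
i=7 t=2 v=7: DROP (t<9-1); WM=13; [9,12) fires=1
i=8 t=16 v=8: → [15,18); WM=13

3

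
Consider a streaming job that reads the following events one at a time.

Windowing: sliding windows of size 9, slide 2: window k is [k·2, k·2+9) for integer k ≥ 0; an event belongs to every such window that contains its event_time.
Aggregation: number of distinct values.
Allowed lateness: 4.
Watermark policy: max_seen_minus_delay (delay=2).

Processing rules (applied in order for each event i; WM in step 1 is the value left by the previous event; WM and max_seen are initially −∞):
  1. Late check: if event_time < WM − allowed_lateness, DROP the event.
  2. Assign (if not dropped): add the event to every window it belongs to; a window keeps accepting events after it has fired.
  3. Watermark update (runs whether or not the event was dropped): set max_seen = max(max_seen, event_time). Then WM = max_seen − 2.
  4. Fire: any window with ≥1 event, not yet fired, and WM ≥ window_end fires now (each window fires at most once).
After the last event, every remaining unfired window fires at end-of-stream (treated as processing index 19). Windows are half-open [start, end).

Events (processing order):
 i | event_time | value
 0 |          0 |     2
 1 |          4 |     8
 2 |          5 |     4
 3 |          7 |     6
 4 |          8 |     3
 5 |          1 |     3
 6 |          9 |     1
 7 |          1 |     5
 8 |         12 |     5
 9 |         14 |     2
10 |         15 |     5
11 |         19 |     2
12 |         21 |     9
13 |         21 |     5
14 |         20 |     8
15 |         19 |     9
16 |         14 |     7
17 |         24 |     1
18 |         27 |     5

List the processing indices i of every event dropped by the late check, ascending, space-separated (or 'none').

i=0 t=0 v=2: → [0,9); WM=-2
i=1 t=4 v=8: → [4,13),[2,11),[0,9); WM=2
i=2 t=5 v=4: → [4,13),[2,11),[0,9); WM=3
i=3 t=7 v=6: → [6,15),[4,13),[2,11),[0,9); WM=5
i=4 t=8 v=3: → [8,17),[6,15),[4,13),[2,11),[0,9); WM=6
i=5 t=1 v=3: DROP (t<6-4); WM=6
i=6 t=9 v=1: → [8,17),[6,15),[4,13),[2,11); WM=7
i=7 t=1 v=5: DROP (t<7-4); WM=7
i=8 t=12 v=5: → [12,21),[10,19),[8,17),[6,15),[4,13); WM=10; [0,9) fires=5
i=9 t=14 v=2: → [14,23),[12,21),[10,19),[8,17),[6,15); WM=12; [2,11) fires=5
i=10 t=15 v=5: → [14,23),[12,21),[10,19),[8,17); WM=13; [4,13) fires=6
i=11 t=19 v=2: → [18,27),[16,25),[14,23),[12,21); WM=17; [6,15) fires=5 [8,17) fires=4
i=12 t=21 v=9: → [20,29),[18,27),[16,25),[14,23); WM=19; [10,19) fires=2
i=13 t=21 v=5: → [20,29),[18,27),[16,25),[14,23); WM=19
i=14 t=20 v=8: → [20,29),[18,27),[16,25),[14,23),[12,21); WM=19
i=15 t=19 v=9: → [18,27),[16,25),[14,23),[12,21); WM=19
i=16 t=14 v=7: DROP (t<19-4); WM=19
i=17 t=24 v=1: → [24,33),[22,31),[20,29),[18,27),[16,25); WM=22; [12,21) fires=4
i=18 t=27 v=5: → [26,35),[24,33),[22,31),[20,29); WM=25; [14,23) fires=4 [16,25) fires=5

5 7 16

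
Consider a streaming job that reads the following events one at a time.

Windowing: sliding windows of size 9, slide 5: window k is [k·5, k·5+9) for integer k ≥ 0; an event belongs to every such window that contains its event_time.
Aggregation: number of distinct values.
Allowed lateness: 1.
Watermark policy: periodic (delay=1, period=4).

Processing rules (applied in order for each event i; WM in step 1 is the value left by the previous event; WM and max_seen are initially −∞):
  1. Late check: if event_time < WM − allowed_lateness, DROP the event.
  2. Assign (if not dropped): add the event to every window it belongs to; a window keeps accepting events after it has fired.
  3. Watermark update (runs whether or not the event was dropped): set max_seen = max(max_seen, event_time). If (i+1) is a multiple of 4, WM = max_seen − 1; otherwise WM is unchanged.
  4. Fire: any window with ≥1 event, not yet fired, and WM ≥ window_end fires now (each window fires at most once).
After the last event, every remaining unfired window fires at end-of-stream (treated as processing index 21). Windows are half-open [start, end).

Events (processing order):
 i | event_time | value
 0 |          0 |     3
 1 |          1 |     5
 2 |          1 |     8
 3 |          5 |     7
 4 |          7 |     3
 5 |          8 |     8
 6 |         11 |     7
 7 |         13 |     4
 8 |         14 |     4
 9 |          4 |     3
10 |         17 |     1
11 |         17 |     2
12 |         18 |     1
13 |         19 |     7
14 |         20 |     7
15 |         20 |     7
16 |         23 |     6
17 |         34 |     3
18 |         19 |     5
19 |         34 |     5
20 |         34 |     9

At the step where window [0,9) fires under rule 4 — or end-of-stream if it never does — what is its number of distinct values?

4

i=0 t=0 v=3: → [0,9); WM=−∞
i=1 t=1 v=5: → [0,9); WM=−∞
i=2 t=1 v=8: → [0,9); WM=−∞
i=3 t=5 v=7: → [5,14),[0,9); WM=4
i=4 t=7 v=3: → [5,14),[0,9); WM=4
i=5 t=8 v=8: → [5,14),[0,9); WM=4
i=6 t=11 v=7: → [10,19),[5,14); WM=4
i=7 t=13 v=4: → [10,19),[5,14); WM=12; [0,9) fires=4
i=8 t=14 v=4: → [10,19); WM=12
i=9 t=4 v=3: DROP (t<12-1); WM=12
i=10 t=17 v=1: → [15,24),[10,19); WM=12
i=11 t=17 v=2: → [15,24),[10,19); WM=16; [5,14) fires=4
i=12 t=18 v=1: → [15,24),[10,19); WM=16
i=13 t=19 v=7: → [15,24); WM=16
i=14 t=20 v=7: → [20,29),[15,24); WM=16
i=15 t=20 v=7: → [20,29),[15,24); WM=19; [10,19) fires=4
i=16 t=23 v=6: → [20,29),[15,24); WM=19
i=17 t=34 v=3: → [30,39); WM=19
i=18 t=19 v=5: → [15,24); WM=19
i=19 t=34 v=5: → [30,39); WM=33; [15,24) fires=5 [20,29) fires=2
i=20 t=34 v=9: → [30,39); WM=33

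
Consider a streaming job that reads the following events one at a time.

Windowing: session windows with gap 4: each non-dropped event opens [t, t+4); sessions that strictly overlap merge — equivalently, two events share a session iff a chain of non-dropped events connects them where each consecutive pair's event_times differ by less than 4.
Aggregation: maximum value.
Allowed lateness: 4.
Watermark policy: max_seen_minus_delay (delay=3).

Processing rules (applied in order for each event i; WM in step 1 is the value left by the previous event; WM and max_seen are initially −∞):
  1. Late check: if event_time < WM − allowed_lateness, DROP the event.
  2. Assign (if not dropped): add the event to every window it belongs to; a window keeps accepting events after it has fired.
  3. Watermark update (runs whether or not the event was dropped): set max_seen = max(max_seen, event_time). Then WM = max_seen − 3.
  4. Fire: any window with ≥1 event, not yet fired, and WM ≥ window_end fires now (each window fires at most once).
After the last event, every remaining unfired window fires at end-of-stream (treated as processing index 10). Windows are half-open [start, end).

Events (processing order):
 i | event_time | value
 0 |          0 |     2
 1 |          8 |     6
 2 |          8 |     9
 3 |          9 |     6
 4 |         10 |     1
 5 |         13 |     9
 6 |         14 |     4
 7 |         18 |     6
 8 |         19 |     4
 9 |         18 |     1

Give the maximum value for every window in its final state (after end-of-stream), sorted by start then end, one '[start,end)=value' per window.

[0,4)=2 [8,18)=9 [18,23)=6

i=0 t=0 v=2: → [0,4); WM=-3
i=1 t=8 v=6: → [8,12); WM=5
i=2 t=8 v=9: → [8,12); WM=5
i=3 t=9 v=6: → [8,13); WM=6
i=4 t=10 v=1: → [8,14); WM=7
i=5 t=13 v=9: → [8,17); WM=10
i=6 t=14 v=4: → [8,18); WM=11
i=7 t=18 v=6: → [18,22); WM=15
i=8 t=19 v=4: → [18,23); WM=16
i=9 t=18 v=1: → [18,23); WM=16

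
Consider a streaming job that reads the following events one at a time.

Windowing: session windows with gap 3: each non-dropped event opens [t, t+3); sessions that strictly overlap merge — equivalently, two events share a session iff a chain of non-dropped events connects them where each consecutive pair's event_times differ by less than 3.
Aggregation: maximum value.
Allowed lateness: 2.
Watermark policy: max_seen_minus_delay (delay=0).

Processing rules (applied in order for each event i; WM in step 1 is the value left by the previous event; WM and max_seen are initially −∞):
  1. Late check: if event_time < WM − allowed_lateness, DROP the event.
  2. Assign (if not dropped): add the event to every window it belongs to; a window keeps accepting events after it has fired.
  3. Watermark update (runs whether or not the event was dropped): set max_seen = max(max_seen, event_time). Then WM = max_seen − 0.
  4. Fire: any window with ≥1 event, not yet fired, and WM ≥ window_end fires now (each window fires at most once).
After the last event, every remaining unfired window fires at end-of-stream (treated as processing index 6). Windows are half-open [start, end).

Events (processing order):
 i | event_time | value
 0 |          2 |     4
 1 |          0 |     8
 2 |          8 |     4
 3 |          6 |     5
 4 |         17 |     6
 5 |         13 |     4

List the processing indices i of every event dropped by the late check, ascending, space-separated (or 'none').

i=0 t=2 v=4: → [2,5); WM=2
i=1 t=0 v=8: → [0,5); WM=2
i=2 t=8 v=4: → [8,11); WM=8
i=3 t=6 v=5: → [6,11); WM=8
i=4 t=17 v=6: → [17,20); WM=17
i=5 t=13 v=4: DROP (t<17-2); WM=17

5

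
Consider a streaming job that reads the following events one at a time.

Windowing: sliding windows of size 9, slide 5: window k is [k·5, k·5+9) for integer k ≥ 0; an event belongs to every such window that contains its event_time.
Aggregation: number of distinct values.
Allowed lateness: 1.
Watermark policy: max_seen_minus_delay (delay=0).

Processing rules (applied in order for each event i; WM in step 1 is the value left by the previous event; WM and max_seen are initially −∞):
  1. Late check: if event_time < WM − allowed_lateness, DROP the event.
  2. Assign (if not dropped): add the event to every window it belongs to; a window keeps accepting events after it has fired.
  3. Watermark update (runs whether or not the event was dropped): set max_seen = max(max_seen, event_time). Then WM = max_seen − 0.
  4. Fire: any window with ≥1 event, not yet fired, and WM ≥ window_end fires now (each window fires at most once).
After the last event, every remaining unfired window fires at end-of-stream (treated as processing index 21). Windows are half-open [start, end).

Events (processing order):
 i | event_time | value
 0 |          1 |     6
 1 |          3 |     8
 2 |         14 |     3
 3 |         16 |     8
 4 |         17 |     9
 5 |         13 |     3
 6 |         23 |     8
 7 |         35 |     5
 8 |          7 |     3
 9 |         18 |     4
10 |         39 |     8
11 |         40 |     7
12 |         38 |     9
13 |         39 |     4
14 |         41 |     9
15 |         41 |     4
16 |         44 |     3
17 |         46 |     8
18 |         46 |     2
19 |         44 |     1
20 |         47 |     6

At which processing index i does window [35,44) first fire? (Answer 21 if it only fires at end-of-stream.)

i=0 t=1 v=6: → [0,9); WM=1
i=1 t=3 v=8: → [0,9); WM=3
i=2 t=14 v=3: → [10,19); WM=14; [0,9) fires=2
i=3 t=16 v=8: → [15,24),[10,19); WM=16
i=4 t=17 v=9: → [15,24),[10,19); WM=17
i=5 t=13 v=3: DROP (t<17-1); WM=17
i=6 t=23 v=8: → [20,29),[15,24); WM=23; [10,19) fires=3
i=7 t=35 v=5: → [35,44),[30,39); WM=35; [15,24) fires=2 [20,29) fires=1
i=8 t=7 v=3: DROP (t<35-1); WM=35
i=9 t=18 v=4: DROP (t<35-1); WM=35
i=10 t=39 v=8: → [35,44); WM=39; [30,39) fires=1
i=11 t=40 v=7: → [40,49),[35,44); WM=40
i=12 t=38 v=9: DROP (t<40-1); WM=40
i=13 t=39 v=4: → [35,44); WM=40
i=14 t=41 v=9: → [40,49),[35,44); WM=41
i=15 t=41 v=4: → [40,49),[35,44); WM=41
i=16 t=44 v=3: → [40,49); WM=44; [35,44) fires=5
i=17 t=46 v=8: → [45,54),[40,49); WM=46
i=18 t=46 v=2: → [45,54),[40,49); WM=46
i=19 t=44 v=1: DROP (t<46-1); WM=46
i=20 t=47 v=6: → [45,54),[40,49); WM=47

16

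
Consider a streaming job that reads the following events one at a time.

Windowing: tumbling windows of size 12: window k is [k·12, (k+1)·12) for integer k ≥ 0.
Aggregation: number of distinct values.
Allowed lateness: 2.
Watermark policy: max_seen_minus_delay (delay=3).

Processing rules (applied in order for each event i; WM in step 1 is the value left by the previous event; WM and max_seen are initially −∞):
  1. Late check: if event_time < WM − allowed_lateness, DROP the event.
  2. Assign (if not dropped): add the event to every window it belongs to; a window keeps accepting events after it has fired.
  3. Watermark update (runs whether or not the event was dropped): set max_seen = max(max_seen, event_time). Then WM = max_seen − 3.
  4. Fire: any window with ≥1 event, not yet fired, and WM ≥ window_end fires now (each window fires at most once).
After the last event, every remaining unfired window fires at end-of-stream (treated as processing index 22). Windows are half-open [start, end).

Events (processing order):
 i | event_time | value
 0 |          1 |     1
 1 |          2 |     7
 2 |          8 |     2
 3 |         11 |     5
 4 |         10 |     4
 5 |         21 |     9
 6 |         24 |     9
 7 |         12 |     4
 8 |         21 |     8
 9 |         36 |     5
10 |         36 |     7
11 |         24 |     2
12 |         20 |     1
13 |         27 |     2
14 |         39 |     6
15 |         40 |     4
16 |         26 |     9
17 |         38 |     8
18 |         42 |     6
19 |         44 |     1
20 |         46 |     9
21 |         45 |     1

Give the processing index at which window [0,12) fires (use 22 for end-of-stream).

5

i=0 t=1 v=1: → [0,12); WM=-2
i=1 t=2 v=7: → [0,12); WM=-1
i=2 t=8 v=2: → [0,12); WM=5
i=3 t=11 v=5: → [0,12); WM=8
i=4 t=10 v=4: → [0,12); WM=8
i=5 t=21 v=9: → [12,24); WM=18; [0,12) fires=5
i=6 t=24 v=9: → [24,36); WM=21
i=7 t=12 v=4: DROP (t<21-2); WM=21
i=8 t=21 v=8: → [12,24); WM=21
i=9 t=36 v=5: → [36,48); WM=33; [12,24) fires=2
i=10 t=36 v=7: → [36,48); WM=33
i=11 t=24 v=2: DROP (t<33-2); WM=33
i=12 t=20 v=1: DROP (t<33-2); WM=33
i=13 t=27 v=2: DROP (t<33-2); WM=33
i=14 t=39 v=6: → [36,48); WM=36; [24,36) fires=1
i=15 t=40 v=4: → [36,48); WM=37
i=16 t=26 v=9: DROP (t<37-2); WM=37
i=17 t=38 v=8: → [36,48); WM=37
i=18 t=42 v=6: → [36,48); WM=39
i=19 t=44 v=1: → [36,48); WM=41
i=20 t=46 v=9: → [36,48); WM=43
i=21 t=45 v=1: → [36,48); WM=43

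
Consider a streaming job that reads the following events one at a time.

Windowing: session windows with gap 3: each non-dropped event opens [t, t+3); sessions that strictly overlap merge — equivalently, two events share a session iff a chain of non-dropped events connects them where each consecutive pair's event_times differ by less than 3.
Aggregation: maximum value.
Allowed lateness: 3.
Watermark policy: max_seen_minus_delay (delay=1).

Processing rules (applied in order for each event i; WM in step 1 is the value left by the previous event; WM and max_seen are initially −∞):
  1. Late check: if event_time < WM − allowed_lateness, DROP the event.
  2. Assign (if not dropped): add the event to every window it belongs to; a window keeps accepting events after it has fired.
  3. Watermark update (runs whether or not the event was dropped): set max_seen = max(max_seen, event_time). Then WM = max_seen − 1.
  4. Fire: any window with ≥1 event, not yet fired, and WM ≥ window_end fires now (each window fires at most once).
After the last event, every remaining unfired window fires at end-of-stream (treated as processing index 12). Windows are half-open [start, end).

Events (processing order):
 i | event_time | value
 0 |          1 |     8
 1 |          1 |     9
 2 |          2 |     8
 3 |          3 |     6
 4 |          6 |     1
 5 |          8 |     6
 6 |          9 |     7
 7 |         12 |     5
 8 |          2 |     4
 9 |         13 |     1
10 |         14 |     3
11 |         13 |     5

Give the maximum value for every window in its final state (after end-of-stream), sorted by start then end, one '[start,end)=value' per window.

i=0 t=1 v=8: → [1,4); WM=0
i=1 t=1 v=9: → [1,4); WM=0
i=2 t=2 v=8: → [1,5); WM=1
i=3 t=3 v=6: → [1,6); WM=2
i=4 t=6 v=1: → [6,9); WM=5
i=5 t=8 v=6: → [6,11); WM=7
i=6 t=9 v=7: → [6,12); WM=8
i=7 t=12 v=5: → [12,15); WM=11
i=8 t=2 v=4: DROP (t<11-3); WM=11
i=9 t=13 v=1: → [12,16); WM=12
i=10 t=14 v=3: → [12,17); WM=13
i=11 t=13 v=5: → [12,17); WM=13

[1,6)=9 [6,12)=7 [12,17)=5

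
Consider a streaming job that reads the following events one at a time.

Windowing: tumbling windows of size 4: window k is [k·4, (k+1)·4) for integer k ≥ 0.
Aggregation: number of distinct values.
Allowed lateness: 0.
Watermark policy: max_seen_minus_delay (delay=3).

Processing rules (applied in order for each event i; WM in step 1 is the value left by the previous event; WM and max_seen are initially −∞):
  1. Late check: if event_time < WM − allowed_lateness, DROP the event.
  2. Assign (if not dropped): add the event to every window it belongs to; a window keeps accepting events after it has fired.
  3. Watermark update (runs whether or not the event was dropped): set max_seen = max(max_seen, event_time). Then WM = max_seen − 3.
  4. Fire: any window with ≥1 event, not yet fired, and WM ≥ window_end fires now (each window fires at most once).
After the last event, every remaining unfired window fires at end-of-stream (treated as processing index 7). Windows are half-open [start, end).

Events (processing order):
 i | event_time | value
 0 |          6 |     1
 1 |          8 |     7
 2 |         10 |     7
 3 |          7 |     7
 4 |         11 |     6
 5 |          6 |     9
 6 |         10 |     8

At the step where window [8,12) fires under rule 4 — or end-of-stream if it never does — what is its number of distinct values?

i=0 t=6 v=1: → [4,8); WM=3
i=1 t=8 v=7: → [8,12); WM=5
i=2 t=10 v=7: → [8,12); WM=7
i=3 t=7 v=7: → [4,8); WM=7
i=4 t=11 v=6: → [8,12); WM=8; [4,8) fires=2
i=5 t=6 v=9: DROP (t<8-0); WM=8
i=6 t=10 v=8: → [8,12); WM=8

3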